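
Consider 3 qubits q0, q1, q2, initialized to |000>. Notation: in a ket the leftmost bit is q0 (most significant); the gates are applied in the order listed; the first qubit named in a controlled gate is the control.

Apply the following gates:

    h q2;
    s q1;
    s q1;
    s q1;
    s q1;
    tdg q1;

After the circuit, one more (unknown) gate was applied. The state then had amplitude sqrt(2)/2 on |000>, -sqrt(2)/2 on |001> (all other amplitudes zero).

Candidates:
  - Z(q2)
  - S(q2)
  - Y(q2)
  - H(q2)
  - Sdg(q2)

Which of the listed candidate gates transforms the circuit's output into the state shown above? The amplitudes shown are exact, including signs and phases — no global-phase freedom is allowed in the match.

It was Z(q2) that produced the state shown.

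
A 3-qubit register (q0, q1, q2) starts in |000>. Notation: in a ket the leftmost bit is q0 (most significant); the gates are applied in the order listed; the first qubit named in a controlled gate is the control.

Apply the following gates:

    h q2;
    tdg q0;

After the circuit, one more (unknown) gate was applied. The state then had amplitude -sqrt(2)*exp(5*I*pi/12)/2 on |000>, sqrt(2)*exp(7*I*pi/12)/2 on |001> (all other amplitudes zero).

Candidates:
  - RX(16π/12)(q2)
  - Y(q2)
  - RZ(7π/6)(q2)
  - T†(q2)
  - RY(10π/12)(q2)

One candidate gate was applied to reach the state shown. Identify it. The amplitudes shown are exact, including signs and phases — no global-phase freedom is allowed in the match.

The unique candidate consistent with the amplitudes is RZ(7π/6)(q2).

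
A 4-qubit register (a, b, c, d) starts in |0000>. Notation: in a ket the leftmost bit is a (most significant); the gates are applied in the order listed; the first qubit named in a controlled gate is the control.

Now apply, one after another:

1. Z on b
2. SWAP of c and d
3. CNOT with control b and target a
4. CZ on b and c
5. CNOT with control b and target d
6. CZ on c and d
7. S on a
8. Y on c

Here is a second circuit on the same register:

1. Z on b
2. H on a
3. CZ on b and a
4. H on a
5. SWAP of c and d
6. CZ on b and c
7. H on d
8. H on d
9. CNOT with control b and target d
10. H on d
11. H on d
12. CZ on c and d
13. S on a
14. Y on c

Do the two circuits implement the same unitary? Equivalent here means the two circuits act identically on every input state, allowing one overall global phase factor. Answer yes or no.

Yes — the two circuits implement the same unitary up to a global phase.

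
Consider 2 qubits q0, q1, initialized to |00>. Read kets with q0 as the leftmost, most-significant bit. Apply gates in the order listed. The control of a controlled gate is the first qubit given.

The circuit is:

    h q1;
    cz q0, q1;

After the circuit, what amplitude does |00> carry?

The final state's coefficient on |00> equals sqrt(2)/2.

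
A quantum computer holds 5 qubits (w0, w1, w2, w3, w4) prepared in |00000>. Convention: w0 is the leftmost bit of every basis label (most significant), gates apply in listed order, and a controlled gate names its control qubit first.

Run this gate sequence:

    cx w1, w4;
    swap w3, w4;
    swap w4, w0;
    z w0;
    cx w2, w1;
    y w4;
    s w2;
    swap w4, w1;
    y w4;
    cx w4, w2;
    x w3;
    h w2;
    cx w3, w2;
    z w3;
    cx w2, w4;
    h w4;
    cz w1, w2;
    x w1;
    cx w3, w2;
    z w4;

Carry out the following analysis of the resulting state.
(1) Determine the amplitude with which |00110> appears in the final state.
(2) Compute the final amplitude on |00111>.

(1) |00110> carries amplitude -1/2 in the final state.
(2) The amplitude on |00111> is -1/2.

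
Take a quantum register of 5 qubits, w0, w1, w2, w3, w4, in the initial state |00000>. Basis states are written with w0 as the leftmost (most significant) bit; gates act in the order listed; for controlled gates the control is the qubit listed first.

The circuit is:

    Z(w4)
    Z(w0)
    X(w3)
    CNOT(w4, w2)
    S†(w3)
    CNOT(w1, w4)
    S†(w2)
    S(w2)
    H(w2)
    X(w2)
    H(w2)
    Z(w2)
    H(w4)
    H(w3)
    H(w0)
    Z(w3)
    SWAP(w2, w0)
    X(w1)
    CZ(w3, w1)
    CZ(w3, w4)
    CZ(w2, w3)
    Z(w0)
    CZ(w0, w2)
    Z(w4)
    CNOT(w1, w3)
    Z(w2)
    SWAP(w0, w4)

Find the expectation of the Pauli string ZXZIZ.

The observable ZXZIZ averages to 0. Key observation: the block from step 9 through step 12 cancels to the identity and can be dropped.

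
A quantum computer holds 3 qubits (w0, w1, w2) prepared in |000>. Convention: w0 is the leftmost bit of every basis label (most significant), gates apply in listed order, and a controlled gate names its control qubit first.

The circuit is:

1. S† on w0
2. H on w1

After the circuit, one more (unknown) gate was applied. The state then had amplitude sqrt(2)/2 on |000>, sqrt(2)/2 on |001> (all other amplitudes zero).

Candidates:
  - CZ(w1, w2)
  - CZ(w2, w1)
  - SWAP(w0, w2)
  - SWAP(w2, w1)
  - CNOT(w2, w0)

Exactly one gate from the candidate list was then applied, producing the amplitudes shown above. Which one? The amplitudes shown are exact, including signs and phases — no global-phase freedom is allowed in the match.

It was SWAP(w2, w1) that produced the state shown.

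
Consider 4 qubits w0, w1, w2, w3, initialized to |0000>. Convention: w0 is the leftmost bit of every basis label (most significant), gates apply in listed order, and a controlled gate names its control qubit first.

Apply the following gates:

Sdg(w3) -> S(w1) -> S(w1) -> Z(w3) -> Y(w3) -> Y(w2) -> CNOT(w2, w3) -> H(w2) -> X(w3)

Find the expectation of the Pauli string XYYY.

The observable XYYY averages to 0.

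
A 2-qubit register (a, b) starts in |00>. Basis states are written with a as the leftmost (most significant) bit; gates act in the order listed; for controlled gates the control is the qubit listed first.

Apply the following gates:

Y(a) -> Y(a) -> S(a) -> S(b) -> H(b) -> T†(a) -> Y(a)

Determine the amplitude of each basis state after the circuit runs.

After the circuit, the state carries amplitude 0 on |00>, 0 on |01>, sqrt(2)*I/2 on |10>, sqrt(2)*I/2 on |11>.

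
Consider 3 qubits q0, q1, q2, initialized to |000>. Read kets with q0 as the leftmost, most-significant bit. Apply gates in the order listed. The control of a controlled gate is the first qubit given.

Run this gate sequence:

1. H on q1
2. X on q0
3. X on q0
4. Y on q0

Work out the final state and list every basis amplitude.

The final amplitudes are sqrt(2)*I/2 on |100>, sqrt(2)*I/2 on |110>, and 0 on every other basis state. Key observation: the block from step 2 through step 3 cancels to the identity and can be dropped.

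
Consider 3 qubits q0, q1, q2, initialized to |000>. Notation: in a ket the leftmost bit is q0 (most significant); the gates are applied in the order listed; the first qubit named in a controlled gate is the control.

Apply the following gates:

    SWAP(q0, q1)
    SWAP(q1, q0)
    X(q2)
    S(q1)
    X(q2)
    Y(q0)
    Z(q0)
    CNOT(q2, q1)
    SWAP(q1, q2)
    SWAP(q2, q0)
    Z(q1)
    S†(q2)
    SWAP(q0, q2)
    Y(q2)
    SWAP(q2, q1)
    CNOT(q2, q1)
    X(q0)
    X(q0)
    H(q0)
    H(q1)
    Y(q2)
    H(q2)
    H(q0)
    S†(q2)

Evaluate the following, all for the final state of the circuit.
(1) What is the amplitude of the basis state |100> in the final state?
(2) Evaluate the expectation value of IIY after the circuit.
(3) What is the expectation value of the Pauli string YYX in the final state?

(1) |100> carries amplitude 1/2 in the final state. Key observation: steps 17-18 multiply out to the identity, so the circuit reduces to the remaining gates.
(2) The expectation value of IIY is 1.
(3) The observable YYX averages to 0.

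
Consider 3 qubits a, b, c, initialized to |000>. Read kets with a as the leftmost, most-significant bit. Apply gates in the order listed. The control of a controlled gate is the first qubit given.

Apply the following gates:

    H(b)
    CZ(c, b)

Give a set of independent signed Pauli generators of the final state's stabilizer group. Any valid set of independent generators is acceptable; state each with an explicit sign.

The final state is stabilized by the group generated by +IXI, +ZII, +IIZ; other independent generating sets are equally valid.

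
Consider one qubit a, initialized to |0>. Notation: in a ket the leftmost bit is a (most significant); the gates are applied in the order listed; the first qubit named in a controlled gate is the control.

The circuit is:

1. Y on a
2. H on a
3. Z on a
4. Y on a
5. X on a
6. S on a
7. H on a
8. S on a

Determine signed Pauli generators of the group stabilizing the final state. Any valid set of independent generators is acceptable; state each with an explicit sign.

The final state is stabilized by the group generated by -X; other independent generating sets are equally valid.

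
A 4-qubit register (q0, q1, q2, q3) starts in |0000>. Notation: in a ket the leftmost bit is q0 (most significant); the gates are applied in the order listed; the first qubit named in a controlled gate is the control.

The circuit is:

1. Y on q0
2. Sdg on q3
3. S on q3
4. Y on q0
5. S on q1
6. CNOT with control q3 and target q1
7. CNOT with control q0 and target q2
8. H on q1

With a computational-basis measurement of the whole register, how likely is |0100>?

Outcome |0100> occurs with probability 1/2.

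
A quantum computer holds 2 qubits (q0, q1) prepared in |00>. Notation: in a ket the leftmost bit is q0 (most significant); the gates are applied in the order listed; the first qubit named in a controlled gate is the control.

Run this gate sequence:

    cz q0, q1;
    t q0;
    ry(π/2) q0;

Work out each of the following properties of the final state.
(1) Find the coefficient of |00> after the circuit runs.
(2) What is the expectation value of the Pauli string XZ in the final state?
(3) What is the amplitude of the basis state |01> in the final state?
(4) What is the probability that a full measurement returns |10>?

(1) The final state's coefficient on |00> equals sqrt(2)/2.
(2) In the final state, XZ has expectation 1.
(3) |01> carries amplitude 0 in the final state.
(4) The probability of measuring |10> is 1/2.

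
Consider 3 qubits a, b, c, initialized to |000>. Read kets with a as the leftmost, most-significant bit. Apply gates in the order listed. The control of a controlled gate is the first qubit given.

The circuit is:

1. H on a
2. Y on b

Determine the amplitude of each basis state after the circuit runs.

The resulting statevector has amplitude sqrt(2)*I/2 on |010>, sqrt(2)*I/2 on |110>, and 0 on every other basis state.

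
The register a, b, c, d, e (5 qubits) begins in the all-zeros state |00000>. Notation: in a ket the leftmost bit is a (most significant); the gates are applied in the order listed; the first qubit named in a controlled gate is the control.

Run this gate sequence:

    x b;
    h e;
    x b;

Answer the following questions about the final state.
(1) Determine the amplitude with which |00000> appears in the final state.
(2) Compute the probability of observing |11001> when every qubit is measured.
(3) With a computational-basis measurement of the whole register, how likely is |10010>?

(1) |00000> carries amplitude sqrt(2)/2 in the final state.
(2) Outcome |11001> occurs with probability 0.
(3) A full measurement returns |10010> with probability 0.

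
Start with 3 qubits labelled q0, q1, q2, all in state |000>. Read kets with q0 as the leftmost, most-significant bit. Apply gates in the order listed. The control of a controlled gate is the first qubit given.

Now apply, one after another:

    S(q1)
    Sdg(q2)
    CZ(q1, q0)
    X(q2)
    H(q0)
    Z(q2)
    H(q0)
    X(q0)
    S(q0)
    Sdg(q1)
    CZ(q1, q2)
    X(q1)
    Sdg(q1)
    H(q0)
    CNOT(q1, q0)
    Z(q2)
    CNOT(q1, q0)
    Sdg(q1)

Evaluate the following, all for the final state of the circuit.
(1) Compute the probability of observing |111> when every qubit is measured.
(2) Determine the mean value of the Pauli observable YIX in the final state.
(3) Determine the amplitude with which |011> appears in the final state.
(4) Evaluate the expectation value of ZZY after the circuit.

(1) Outcome |111> occurs with probability 1/2.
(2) The expectation value of YIX is 0.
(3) |011> carries amplitude -sqrt(2)*I/2 in the final state.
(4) The expectation value of ZZY is 0.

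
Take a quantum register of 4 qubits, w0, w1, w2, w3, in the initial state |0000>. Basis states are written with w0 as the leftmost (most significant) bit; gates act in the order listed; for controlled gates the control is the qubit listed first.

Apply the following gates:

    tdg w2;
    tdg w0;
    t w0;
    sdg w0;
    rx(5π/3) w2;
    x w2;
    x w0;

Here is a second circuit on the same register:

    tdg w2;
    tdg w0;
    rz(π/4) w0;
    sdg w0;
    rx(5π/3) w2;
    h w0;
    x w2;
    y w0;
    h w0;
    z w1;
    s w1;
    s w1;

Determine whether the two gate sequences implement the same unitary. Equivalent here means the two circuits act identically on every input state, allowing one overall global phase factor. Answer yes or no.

No — the two circuits implement different unitaries, even allowing a global phase.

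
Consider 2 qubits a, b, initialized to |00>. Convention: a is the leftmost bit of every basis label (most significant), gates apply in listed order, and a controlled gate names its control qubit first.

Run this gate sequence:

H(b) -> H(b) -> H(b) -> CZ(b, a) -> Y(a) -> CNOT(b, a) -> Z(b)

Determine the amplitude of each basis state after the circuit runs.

The resulting statevector has amplitude 0 on |00>, -sqrt(2)*I/2 on |01>, sqrt(2)*I/2 on |10>, 0 on |11>. Key observation: gates 1-2 undo each other exactly, leaving only the rest of the circuit to track.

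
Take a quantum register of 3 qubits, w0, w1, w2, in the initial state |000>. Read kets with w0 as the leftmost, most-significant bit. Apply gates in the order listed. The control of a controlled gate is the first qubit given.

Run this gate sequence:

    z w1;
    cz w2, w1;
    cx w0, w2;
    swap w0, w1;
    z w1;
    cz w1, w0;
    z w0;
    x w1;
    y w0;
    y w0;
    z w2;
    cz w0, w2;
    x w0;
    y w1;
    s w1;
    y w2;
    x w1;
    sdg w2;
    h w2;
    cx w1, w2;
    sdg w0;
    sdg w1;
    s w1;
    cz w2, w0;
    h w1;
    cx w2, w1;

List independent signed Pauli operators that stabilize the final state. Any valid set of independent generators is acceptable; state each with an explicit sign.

One valid set of independent stabilizer generators is -IXI, -IIX, -ZII (any independent generating set of the same group is equally correct).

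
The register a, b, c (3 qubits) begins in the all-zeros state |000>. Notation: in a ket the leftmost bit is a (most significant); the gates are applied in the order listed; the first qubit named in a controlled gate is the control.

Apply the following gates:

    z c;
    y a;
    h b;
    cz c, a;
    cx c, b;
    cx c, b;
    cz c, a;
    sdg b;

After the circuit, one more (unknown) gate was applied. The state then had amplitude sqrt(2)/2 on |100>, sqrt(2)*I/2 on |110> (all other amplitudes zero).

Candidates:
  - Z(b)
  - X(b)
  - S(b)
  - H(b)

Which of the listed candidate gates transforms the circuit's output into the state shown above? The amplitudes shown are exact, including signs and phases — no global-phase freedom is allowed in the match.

It was X(b) that produced the state shown. Key observation: steps 4-7 multiply out to the identity, so the circuit reduces to the remaining gates.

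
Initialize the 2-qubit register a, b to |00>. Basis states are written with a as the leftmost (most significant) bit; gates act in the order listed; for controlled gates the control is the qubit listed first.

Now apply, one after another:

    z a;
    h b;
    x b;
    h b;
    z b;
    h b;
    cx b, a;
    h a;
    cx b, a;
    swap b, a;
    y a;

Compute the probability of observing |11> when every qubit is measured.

Outcome |11> occurs with probability 1/4. Key observation: gates 2-5 undo each other exactly, leaving only the rest of the circuit to track.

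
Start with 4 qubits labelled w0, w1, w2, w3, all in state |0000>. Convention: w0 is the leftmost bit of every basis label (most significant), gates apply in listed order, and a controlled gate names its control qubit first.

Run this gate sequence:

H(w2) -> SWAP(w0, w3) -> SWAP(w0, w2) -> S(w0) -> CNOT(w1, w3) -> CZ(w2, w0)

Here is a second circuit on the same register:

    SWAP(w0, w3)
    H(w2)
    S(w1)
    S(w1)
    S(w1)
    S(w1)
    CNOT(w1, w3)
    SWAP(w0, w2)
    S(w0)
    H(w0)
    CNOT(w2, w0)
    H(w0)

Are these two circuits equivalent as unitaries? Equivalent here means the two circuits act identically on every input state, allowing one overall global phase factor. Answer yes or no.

Yes — the two circuits implement the same unitary up to a global phase.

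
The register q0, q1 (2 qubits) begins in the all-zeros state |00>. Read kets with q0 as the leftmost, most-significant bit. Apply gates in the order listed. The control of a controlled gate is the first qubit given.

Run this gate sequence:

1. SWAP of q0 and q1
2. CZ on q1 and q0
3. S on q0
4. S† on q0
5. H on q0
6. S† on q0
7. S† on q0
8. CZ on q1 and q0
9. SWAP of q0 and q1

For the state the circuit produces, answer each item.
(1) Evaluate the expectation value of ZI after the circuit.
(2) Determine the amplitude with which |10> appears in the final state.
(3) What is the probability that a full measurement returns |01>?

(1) In the final state, ZI has expectation 1.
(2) |10> carries amplitude 0 in the final state.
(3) The probability of measuring |01> is 1/2.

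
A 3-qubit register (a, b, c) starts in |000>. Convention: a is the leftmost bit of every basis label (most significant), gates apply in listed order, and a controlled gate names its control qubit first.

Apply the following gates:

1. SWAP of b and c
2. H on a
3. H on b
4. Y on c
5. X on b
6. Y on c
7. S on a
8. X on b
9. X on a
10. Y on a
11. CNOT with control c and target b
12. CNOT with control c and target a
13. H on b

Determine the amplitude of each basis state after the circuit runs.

The resulting statevector has amplitude -sqrt(2)*I/2 on |000>, -sqrt(2)/2 on |100>, and 0 on every other basis state.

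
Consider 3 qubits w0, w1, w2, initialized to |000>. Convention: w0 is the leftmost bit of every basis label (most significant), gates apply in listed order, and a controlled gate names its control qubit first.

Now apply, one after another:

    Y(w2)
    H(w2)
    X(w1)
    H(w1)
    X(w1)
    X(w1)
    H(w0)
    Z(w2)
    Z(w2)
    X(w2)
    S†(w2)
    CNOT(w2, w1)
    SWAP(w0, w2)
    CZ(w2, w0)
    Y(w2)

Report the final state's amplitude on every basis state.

The resulting statevector has amplitude -sqrt(2)/4 on |000>, sqrt(2)/4 on |001>, sqrt(2)/4 on |010>, -sqrt(2)/4 on |011>, -sqrt(2)*I/4 on |100>, -sqrt(2)*I/4 on |101>, sqrt(2)*I/4 on |110>, sqrt(2)*I/4 on |111>. Key observation: the block from step 5 through step 6 cancels to the identity and can be dropped.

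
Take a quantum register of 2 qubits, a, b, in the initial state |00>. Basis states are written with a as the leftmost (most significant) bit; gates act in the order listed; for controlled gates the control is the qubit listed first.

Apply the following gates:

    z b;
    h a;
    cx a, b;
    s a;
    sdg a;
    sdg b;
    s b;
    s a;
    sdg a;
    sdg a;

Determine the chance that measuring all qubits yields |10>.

A full measurement returns |10> with probability 0. Key observation: gates 4-9 undo each other exactly, leaving only the rest of the circuit to track.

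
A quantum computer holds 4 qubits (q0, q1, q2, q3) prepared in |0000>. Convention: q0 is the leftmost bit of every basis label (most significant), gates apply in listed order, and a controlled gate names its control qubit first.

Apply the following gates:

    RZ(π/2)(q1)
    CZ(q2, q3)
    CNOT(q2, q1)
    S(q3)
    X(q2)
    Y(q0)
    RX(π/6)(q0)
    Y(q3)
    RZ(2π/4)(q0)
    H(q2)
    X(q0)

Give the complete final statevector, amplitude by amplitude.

The final amplitudes are -sqrt(3)/4 - 1/4 on |0001>, 1/4 + sqrt(3)/4 on |0011>, -1/4 + sqrt(3)/4 on |1001>, 1/4 - sqrt(3)/4 on |1011>, and 0 on every other basis state.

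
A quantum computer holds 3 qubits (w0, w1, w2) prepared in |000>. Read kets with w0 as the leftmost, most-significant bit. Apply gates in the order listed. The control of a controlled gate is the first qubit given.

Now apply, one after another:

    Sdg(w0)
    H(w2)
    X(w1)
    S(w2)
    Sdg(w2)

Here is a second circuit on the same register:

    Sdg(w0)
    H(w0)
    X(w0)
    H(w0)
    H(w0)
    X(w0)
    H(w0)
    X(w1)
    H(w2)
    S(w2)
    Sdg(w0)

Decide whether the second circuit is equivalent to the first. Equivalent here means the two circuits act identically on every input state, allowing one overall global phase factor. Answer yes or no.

No, they are not equivalent — no single phase factor reconciles the two unitaries.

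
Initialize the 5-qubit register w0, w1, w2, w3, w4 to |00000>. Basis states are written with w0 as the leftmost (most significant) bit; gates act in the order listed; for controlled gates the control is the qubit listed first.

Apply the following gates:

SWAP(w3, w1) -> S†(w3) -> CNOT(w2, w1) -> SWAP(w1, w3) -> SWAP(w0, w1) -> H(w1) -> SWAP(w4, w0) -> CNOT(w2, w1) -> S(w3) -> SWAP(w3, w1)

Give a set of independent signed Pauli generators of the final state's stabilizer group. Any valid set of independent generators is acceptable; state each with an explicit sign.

The stabilizer group can be generated by +IIIXI, +ZIIII, +IZIII, +IIZII, +IIIIZ, among other valid generating sets.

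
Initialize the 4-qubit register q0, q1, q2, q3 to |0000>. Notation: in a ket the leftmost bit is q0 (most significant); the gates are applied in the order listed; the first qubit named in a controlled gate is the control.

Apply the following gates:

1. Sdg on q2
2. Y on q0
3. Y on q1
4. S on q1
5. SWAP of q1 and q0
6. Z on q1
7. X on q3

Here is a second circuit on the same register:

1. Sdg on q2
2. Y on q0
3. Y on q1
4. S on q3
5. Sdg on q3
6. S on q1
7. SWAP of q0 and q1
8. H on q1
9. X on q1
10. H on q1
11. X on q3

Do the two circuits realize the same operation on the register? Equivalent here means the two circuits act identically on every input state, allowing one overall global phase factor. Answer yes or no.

Yes — the two circuits implement the same unitary up to a global phase.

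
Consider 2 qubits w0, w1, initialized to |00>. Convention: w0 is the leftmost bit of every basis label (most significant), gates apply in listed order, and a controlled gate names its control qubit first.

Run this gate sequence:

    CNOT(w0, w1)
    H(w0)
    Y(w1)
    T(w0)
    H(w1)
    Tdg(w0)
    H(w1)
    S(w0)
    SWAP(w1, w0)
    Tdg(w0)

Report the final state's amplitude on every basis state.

After the circuit, the state carries amplitude 0 on |00>, 0 on |01>, sqrt(2)*exp(I*pi/4)/2 on |10>, sqrt(2)*exp(3*I*pi/4)/2 on |11>.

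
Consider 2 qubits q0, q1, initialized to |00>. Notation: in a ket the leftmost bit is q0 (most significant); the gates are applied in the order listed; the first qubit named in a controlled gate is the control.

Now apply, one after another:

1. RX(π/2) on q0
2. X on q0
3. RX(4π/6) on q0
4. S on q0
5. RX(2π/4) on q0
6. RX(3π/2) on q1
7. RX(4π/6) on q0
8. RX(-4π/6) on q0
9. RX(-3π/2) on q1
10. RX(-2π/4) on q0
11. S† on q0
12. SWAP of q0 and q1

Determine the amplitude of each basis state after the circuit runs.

The final amplitudes are I*(-sqrt(6) - sqrt(2))/4 on |00>, -sqrt(6)/4 + sqrt(2)/4 on |01>, 0 on |10>, 0 on |11>.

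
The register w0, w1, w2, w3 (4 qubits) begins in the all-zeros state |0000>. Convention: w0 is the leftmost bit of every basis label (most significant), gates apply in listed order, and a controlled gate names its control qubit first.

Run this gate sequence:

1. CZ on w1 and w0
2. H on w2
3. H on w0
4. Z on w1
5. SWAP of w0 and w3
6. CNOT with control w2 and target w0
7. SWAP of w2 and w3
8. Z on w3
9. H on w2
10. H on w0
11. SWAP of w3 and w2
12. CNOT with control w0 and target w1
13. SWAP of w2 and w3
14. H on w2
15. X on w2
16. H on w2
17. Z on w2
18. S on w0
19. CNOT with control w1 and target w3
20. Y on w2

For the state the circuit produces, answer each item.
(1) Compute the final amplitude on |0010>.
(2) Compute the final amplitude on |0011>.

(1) The amplitude on |0010> is I/2. Key observation: steps 14-17 multiply out to the identity, so the circuit reduces to the remaining gates.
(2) The amplitude on |0011> is -I/2.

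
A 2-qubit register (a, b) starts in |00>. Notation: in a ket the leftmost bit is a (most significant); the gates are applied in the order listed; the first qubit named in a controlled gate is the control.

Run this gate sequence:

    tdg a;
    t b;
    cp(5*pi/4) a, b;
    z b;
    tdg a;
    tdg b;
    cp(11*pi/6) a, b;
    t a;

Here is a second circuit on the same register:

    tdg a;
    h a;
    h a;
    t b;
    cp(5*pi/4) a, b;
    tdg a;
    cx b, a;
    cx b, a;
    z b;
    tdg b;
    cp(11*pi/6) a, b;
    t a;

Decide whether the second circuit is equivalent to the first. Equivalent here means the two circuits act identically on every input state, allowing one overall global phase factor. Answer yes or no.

Yes: on every input state the two circuits agree up to one overall phase factor.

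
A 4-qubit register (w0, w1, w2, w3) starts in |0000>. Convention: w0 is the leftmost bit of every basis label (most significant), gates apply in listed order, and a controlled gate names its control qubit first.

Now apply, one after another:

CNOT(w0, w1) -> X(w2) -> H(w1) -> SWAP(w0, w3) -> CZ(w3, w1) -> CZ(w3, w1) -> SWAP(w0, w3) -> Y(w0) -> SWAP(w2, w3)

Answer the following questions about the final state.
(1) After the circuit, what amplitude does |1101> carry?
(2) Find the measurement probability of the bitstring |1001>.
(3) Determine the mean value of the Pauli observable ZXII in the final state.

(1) The amplitude on |1101> is sqrt(2)*I/2.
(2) The probability of measuring |1001> is 1/2.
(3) The observable ZXII averages to -1.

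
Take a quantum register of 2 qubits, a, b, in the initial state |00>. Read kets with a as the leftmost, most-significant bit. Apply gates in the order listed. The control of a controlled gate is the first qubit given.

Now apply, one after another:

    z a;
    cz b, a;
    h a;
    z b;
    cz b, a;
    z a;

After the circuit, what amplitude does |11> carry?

The final state's coefficient on |11> equals 0.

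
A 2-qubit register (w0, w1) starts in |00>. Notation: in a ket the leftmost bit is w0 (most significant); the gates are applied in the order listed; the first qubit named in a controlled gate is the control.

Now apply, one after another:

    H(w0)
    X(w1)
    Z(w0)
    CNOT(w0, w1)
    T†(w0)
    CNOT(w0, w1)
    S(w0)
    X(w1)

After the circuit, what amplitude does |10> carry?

The final state's coefficient on |10> equals -sqrt(2)*exp(I*pi/4)/2.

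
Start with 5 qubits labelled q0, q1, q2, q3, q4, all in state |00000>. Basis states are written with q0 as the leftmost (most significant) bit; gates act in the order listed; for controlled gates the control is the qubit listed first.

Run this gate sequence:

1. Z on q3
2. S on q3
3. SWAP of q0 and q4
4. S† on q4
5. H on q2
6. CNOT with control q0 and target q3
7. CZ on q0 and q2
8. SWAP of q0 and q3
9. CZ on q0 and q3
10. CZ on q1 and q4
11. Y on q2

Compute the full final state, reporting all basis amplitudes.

The final amplitudes are -sqrt(2)*I/2 on |00000>, sqrt(2)*I/2 on |00100>, and 0 on every other basis state.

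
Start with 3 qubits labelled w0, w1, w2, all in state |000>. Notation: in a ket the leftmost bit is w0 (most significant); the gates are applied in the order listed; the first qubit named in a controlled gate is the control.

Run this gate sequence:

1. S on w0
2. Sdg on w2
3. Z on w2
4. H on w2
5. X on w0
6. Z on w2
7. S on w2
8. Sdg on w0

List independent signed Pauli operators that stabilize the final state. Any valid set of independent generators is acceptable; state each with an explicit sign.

The final state is stabilized by the group generated by -IIY, -ZII, +IZI; other independent generating sets are equally valid.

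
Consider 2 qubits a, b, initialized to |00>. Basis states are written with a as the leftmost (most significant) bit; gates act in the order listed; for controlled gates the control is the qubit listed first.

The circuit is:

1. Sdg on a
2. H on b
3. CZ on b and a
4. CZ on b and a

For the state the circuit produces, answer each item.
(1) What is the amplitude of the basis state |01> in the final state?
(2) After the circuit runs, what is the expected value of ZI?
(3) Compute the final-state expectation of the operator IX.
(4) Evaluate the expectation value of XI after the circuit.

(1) |01> carries amplitude sqrt(2)/2 in the final state. Key observation: steps 3-4 multiply out to the identity, so the circuit reduces to the remaining gates.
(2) In the final state, ZI has expectation 1.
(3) The expectation value of IX is 1.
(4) The observable XI averages to 0.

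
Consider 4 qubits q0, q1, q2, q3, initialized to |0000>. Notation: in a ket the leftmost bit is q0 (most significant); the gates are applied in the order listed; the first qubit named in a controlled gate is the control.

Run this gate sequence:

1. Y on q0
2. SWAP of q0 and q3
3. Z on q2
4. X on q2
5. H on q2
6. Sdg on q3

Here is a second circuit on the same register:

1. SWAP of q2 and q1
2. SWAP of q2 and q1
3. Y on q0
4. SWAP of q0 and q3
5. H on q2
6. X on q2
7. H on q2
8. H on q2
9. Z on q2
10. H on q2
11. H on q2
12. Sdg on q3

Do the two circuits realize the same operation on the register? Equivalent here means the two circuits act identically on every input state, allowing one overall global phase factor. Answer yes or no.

Yes — the two circuits implement the same unitary up to a global phase.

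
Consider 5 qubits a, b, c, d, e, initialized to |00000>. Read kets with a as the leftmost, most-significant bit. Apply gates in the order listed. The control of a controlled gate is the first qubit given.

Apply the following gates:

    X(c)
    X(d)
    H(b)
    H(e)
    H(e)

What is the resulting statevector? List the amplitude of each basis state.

The resulting statevector has amplitude sqrt(2)/2 on |00110>, sqrt(2)/2 on |01110>, and 0 on every other basis state. Key observation: steps 4-5 multiply out to the identity, so the circuit reduces to the remaining gates.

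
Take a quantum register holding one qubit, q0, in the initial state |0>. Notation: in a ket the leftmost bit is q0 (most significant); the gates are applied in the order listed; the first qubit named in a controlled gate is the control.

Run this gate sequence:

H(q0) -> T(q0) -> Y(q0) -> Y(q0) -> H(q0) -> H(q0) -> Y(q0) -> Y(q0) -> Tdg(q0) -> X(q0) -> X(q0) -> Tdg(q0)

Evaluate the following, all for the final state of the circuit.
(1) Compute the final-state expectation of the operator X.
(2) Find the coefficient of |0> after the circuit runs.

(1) The observable X averages to sqrt(2)/2. Key observation: the block from step 2 through step 9 cancels to the identity and can be dropped.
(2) |0> carries amplitude sqrt(2)/2 in the final state.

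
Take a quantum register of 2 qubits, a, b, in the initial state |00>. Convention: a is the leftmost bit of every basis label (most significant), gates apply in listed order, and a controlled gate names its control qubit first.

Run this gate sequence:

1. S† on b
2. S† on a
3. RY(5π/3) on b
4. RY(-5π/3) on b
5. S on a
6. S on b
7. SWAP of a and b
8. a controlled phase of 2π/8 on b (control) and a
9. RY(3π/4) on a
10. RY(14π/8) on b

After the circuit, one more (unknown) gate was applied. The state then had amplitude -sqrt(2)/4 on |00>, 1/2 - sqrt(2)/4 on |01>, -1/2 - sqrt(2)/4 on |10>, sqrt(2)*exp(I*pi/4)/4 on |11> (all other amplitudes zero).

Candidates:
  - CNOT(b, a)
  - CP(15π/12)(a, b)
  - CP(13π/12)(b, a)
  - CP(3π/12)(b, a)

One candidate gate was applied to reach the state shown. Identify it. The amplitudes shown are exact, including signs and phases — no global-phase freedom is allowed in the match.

The applied gate was CP(3π/12)(b, a). Key observation: gates 1-6 undo each other exactly, leaving only the rest of the circuit to track.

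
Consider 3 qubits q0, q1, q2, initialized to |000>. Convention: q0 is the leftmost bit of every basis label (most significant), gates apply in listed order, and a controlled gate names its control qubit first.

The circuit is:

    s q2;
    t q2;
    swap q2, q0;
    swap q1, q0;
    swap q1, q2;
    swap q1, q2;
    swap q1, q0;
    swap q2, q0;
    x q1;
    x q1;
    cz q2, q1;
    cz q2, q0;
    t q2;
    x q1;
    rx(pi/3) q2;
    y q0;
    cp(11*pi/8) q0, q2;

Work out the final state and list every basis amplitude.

The final amplitudes are sqrt(3)*I/2 on |110>, -exp(3*I*pi/8)/2 on |111>, and 0 on every other basis state.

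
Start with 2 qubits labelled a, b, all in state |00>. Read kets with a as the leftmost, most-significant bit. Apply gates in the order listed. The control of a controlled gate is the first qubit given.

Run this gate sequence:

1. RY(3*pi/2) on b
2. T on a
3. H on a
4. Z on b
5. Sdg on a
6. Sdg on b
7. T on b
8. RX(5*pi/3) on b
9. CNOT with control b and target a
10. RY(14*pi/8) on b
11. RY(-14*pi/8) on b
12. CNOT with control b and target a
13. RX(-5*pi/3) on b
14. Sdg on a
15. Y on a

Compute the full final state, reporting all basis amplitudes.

The final amplitudes are -I/2 on |00>, -exp(I*pi/4)/2 on |01>, -I/2 on |10>, -exp(I*pi/4)/2 on |11>.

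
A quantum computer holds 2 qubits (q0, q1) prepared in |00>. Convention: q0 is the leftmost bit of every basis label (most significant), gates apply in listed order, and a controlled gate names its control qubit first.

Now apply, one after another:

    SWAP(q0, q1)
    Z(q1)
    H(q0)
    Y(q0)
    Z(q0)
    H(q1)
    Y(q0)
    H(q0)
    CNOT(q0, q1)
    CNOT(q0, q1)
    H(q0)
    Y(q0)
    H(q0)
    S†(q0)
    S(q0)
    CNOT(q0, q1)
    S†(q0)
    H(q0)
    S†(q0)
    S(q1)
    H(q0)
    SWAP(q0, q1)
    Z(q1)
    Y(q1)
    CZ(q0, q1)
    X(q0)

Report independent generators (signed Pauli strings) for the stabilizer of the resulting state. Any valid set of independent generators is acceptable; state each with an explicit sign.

The final state is stabilized by the group generated by -YZ, +ZY; other independent generating sets are equally valid. Key observation: the block from step 7 through step 12 cancels to the identity and can be dropped.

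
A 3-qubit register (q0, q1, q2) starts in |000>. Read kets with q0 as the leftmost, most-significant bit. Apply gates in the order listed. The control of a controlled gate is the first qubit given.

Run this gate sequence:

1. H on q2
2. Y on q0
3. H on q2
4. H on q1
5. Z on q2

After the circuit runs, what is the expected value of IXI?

The expectation value of IXI is 1.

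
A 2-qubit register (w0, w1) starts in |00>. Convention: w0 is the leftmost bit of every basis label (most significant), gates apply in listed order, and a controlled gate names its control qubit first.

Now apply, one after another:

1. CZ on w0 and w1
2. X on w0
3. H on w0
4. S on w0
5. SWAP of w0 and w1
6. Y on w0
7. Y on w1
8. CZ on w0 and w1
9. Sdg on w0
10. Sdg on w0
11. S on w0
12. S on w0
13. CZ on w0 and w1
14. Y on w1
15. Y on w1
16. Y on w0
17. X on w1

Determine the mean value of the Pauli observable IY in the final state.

The expectation value of IY is 1.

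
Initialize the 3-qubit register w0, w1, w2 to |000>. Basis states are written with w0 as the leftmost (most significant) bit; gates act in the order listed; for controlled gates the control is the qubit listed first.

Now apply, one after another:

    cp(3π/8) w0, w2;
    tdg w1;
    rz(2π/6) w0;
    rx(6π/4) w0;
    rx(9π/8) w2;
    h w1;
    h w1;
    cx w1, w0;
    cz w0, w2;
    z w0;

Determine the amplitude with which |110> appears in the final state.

|110> carries amplitude 0 in the final state.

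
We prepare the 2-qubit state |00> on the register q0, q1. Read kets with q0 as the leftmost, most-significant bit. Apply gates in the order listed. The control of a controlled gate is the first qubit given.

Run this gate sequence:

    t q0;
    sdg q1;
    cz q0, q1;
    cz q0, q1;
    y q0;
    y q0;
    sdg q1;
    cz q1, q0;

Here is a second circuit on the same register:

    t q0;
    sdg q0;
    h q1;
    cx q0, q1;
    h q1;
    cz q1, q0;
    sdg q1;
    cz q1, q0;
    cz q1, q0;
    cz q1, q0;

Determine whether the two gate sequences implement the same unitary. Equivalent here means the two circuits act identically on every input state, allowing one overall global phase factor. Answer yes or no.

No — the two circuits implement different unitaries, even allowing a global phase.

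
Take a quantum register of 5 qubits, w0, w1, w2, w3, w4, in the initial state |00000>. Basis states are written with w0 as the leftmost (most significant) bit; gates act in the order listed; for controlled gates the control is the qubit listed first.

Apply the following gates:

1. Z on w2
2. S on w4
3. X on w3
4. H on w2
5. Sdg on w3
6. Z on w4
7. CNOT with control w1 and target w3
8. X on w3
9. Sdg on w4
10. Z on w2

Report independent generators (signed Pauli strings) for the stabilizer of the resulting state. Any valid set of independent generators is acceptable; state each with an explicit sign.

One valid set of independent stabilizer generators is -IIXII, +ZIIII, +IZIII, +IIIZI, +IIIIZ (any independent generating set of the same group is equally correct).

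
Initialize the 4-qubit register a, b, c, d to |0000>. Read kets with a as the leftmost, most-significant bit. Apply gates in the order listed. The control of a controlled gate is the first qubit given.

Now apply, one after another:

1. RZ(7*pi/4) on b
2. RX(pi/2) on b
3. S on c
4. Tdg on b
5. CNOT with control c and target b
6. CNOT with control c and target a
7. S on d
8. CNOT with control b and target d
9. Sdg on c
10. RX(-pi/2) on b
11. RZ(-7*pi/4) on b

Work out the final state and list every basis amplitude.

The resulting statevector has amplitude 1/2 on |0000>, -exp(3*I*pi/4)/2 on |0001>, exp(3*I*pi/4)/2 on |0100>, -I/2 on |0101>, and 0 on every other basis state.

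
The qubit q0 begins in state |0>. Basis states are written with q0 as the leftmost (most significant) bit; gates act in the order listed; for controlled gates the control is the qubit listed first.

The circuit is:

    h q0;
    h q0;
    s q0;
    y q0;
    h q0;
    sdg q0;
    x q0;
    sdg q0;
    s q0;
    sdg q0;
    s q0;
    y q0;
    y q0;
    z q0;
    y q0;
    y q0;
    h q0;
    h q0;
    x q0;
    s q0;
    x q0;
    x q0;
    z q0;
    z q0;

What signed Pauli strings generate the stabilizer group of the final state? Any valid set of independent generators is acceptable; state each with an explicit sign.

The final state is stabilized by the group generated by +X; other independent generating sets are equally valid.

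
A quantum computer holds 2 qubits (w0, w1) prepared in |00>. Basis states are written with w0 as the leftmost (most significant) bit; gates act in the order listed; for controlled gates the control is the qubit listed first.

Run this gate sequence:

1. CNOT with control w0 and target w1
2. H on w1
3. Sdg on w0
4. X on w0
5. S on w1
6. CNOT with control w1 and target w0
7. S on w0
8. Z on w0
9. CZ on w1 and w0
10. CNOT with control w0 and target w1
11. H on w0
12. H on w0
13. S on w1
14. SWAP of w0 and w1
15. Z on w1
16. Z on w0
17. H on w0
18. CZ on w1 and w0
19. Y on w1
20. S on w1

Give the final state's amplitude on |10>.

|10> carries amplitude -I/2 in the final state.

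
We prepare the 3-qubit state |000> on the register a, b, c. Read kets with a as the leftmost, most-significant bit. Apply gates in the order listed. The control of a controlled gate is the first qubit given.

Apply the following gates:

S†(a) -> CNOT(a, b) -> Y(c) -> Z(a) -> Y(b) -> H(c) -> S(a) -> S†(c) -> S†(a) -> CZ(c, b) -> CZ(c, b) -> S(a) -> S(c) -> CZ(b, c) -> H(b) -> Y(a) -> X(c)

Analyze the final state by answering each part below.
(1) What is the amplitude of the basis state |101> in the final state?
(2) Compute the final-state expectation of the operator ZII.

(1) The final state's coefficient on |101> equals -I/2. Key observation: the block from step 8 through step 13 cancels to the identity and can be dropped.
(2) The expectation value of ZII is -1.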